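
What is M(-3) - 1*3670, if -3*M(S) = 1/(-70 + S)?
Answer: -803729/219 ≈ -3670.0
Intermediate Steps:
M(S) = -1/(3*(-70 + S))
M(-3) - 1*3670 = -1/(-210 + 3*(-3)) - 1*3670 = -1/(-210 - 9) - 3670 = -1/(-219) - 3670 = -1*(-1/219) - 3670 = 1/219 - 3670 = -803729/219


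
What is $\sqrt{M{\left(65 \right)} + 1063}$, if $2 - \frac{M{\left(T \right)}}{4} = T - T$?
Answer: $3 \sqrt{119} \approx 32.726$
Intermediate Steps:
$M{\left(T \right)} = 8$ ($M{\left(T \right)} = 8 - 4 \left(T - T\right) = 8 - 0 = 8 + 0 = 8$)
$\sqrt{M{\left(65 \right)} + 1063} = \sqrt{8 + 1063} = \sqrt{1071} = 3 \sqrt{119}$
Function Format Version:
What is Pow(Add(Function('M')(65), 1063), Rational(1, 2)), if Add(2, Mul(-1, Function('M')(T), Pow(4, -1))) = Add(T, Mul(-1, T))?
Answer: Mul(3, Pow(119, Rational(1, 2))) ≈ 32.726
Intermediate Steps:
Function('M')(T) = 8 (Function('M')(T) = Add(8, Mul(-4, Add(T, Mul(-1, T)))) = Add(8, Mul(-4, 0)) = Add(8, 0) = 8)
Pow(Add(Function('M')(65), 1063), Rational(1, 2)) = Pow(Add(8, 1063), Rational(1, 2)) = Pow(1071, Rational(1, 2)) = Mul(3, Pow(119, Rational(1, 2)))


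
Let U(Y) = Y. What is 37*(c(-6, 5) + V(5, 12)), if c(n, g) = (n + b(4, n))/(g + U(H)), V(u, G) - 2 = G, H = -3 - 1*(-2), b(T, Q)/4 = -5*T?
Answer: -555/2 ≈ -277.50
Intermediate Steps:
b(T, Q) = -20*T (b(T, Q) = 4*(-5*T) = -20*T)
H = -1 (H = -3 + 2 = -1)
V(u, G) = 2 + G
c(n, g) = (-80 + n)/(-1 + g) (c(n, g) = (n - 20*4)/(g - 1) = (n - 80)/(-1 + g) = (-80 + n)/(-1 + g))
37*(c(-6, 5) + V(5, 12)) = 37*((-80 - 6)/(-1 + 5) + (2 + 12)) = 37*(-86/4 + 14) = 37*((¼)*(-86) + 14) = 37*(-43/2 + 14) = 37*(-15/2) = -555/2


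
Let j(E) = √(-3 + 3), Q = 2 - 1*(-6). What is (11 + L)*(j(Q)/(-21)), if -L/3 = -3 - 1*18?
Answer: 0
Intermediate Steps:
Q = 8 (Q = 2 + 6 = 8)
L = 63 (L = -3*(-3 - 1*18) = -3*(-3 - 18) = -3*(-21) = 63)
j(E) = 0 (j(E) = √0 = 0)
(11 + L)*(j(Q)/(-21)) = (11 + 63)*(0/(-21)) = 74*(0*(-1/21)) = 74*0 = 0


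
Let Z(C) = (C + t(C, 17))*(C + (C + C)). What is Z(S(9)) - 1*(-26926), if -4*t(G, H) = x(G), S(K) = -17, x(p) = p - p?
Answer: 27793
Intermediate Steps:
x(p) = 0
t(G, H) = 0 (t(G, H) = -¼*0 = 0)
Z(C) = 3*C² (Z(C) = (C + 0)*(C + (C + C)) = C*(C + 2*C) = C*(3*C) = 3*C²)
Z(S(9)) - 1*(-26926) = 3*(-17)² - 1*(-26926) = 3*289 + 26926 = 867 + 26926 = 27793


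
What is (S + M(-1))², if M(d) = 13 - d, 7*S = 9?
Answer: 11449/49 ≈ 233.65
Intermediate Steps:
S = 9/7 (S = (⅐)*9 = 9/7 ≈ 1.2857)
(S + M(-1))² = (9/7 + (13 - 1*(-1)))² = (9/7 + (13 + 1))² = (9/7 + 14)² = (107/7)² = 11449/49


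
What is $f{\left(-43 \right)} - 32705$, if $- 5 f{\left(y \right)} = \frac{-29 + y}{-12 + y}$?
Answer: $- \frac{8993947}{275} \approx -32705.0$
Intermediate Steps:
$f{\left(y \right)} = - \frac{-29 + y}{5 \left(-12 + y\right)}$ ($f{\left(y \right)} = - \frac{\left(-29 + y\right) \frac{1}{-12 + y}}{5} = - \frac{\frac{1}{-12 + y} \left(-29 + y\right)}{5} = - \frac{-29 + y}{5 \left(-12 + y\right)}$)
$f{\left(-43 \right)} - 32705 = \frac{29 - -43}{5 \left(-12 - 43\right)} - 32705 = \frac{29 + 43}{5 \left(-55\right)} - 32705 = \frac{1}{5} \left(- \frac{1}{55}\right) 72 - 32705 = - \frac{72}{275} - 32705 = - \frac{8993947}{275}$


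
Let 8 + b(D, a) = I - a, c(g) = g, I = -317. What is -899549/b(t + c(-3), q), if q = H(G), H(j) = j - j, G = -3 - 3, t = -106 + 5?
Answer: 899549/325 ≈ 2767.8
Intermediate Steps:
t = -101
G = -6
H(j) = 0
q = 0
b(D, a) = -325 - a (b(D, a) = -8 + (-317 - a) = -325 - a)
-899549/b(t + c(-3), q) = -899549/(-325 - 1*0) = -899549/(-325 + 0) = -899549/(-325) = -899549*(-1/325) = 899549/325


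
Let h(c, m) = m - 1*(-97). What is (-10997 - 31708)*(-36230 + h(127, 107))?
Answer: 1538490330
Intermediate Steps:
h(c, m) = 97 + m (h(c, m) = m + 97 = 97 + m)
(-10997 - 31708)*(-36230 + h(127, 107)) = (-10997 - 31708)*(-36230 + (97 + 107)) = -42705*(-36230 + 204) = -42705*(-36026) = 1538490330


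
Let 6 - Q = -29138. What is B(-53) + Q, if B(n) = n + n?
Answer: 29038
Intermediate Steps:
Q = 29144 (Q = 6 - 1*(-29138) = 6 + 29138 = 29144)
B(n) = 2*n
B(-53) + Q = 2*(-53) + 29144 = -106 + 29144 = 29038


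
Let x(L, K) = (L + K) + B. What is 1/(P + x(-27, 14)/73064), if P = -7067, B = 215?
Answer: -36532/258171543 ≈ -0.00014150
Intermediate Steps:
x(L, K) = 215 + K + L (x(L, K) = (L + K) + 215 = (K + L) + 215 = 215 + K + L)
1/(P + x(-27, 14)/73064) = 1/(-7067 + (215 + 14 - 27)/73064) = 1/(-7067 + 202*(1/73064)) = 1/(-7067 + 101/36532) = 1/(-258171543/36532) = -36532/258171543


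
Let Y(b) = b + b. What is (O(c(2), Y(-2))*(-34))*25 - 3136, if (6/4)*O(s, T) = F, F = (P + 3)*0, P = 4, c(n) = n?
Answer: -3136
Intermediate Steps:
Y(b) = 2*b
F = 0 (F = (4 + 3)*0 = 7*0 = 0)
O(s, T) = 0 (O(s, T) = (⅔)*0 = 0)
(O(c(2), Y(-2))*(-34))*25 - 3136 = (0*(-34))*25 - 3136 = 0*25 - 3136 = 0 - 3136 = -3136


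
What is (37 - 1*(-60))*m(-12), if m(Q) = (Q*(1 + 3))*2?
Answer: -9312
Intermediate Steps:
m(Q) = 8*Q (m(Q) = (Q*4)*2 = (4*Q)*2 = 8*Q)
(37 - 1*(-60))*m(-12) = (37 - 1*(-60))*(8*(-12)) = (37 + 60)*(-96) = 97*(-96) = -9312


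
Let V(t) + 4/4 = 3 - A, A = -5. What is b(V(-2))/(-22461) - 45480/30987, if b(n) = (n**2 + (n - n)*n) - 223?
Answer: -112903838/77333223 ≈ -1.4600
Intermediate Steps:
V(t) = 7 (V(t) = -1 + (3 - 1*(-5)) = -1 + (3 + 5) = -1 + 8 = 7)
b(n) = -223 + n**2 (b(n) = (n**2 + 0*n) - 223 = (n**2 + 0) - 223 = n**2 - 223 = -223 + n**2)
b(V(-2))/(-22461) - 45480/30987 = (-223 + 7**2)/(-22461) - 45480/30987 = (-223 + 49)*(-1/22461) - 45480*1/30987 = -174*(-1/22461) - 15160/10329 = 58/7487 - 15160/10329 = -112903838/77333223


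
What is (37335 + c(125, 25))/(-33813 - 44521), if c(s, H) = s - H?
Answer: -37435/78334 ≈ -0.47789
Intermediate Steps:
(37335 + c(125, 25))/(-33813 - 44521) = (37335 + (125 - 1*25))/(-33813 - 44521) = (37335 + (125 - 25))/(-78334) = (37335 + 100)*(-1/78334) = 37435*(-1/78334) = -37435/78334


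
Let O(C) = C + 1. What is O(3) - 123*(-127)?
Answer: 15625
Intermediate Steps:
O(C) = 1 + C
O(3) - 123*(-127) = (1 + 3) - 123*(-127) = 4 + 15621 = 15625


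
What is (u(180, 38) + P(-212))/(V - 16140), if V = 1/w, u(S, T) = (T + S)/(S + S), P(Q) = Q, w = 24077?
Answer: 916153927/69948500220 ≈ 0.013098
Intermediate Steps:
u(S, T) = (S + T)/(2*S) (u(S, T) = (S + T)/((2*S)) = (S + T)*(1/(2*S)) = (S + T)/(2*S))
V = 1/24077 ≈ 4.1533e-5
(u(180, 38) + P(-212))/(V - 16140) = ((½)*(180 + 38)/180 - 212)/(1/24077 - 16140) = ((½)*(1/180)*218 - 212)/(-388602779/24077) = (109/180 - 212)*(-24077/388602779) = -38051/180*(-24077/388602779) = 916153927/69948500220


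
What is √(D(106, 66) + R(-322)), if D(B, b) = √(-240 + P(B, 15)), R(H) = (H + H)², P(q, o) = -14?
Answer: √(414736 + I*√254) ≈ 644.0 + 0.01*I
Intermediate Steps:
R(H) = 4*H² (R(H) = (2*H)² = 4*H²)
D(B, b) = I*√254 (D(B, b) = √(-240 - 14) = √(-254) = I*√254)
√(D(106, 66) + R(-322)) = √(I*√254 + 4*(-322)²) = √(I*√254 + 4*103684) = √(I*√254 + 414736) = √(414736 + I*√254)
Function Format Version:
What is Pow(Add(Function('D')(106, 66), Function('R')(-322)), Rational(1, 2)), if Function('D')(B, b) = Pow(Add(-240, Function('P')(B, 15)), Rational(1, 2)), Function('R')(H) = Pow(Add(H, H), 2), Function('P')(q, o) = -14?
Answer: Pow(Add(414736, Mul(I, Pow(254, Rational(1, 2)))), Rational(1, 2)) ≈ Add(644.00, Mul(0.01, I))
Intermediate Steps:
Function('R')(H) = Mul(4, Pow(H, 2)) (Function('R')(H) = Pow(Mul(2, H), 2) = Mul(4, Pow(H, 2)))
Function('D')(B, b) = Mul(I, Pow(254, Rational(1, 2))) (Function('D')(B, b) = Pow(Add(-240, -14), Rational(1, 2)) = Pow(-254, Rational(1, 2)) = Mul(I, Pow(254, Rational(1, 2))))
Pow(Add(Function('D')(106, 66), Function('R')(-322)), Rational(1, 2)) = Pow(Add(Mul(I, Pow(254, Rational(1, 2))), Mul(4, Pow(-322, 2))), Rational(1, 2)) = Pow(Add(Mul(I, Pow(254, Rational(1, 2))), Mul(4, 103684)), Rational(1, 2)) = Pow(Add(Mul(I, Pow(254, Rational(1, 2))), 414736), Rational(1, 2)) = Pow(Add(414736, Mul(I, Pow(254, Rational(1, 2)))), Rational(1, 2))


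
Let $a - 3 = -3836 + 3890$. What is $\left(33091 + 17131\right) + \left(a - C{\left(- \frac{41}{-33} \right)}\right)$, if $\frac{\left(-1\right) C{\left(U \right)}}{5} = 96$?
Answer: $50759$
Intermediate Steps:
$C{\left(U \right)} = -480$ ($C{\left(U \right)} = \left(-5\right) 96 = -480$)
$a = 57$ ($a = 3 + \left(-3836 + 3890\right) = 3 + 54 = 57$)
$\left(33091 + 17131\right) + \left(a - C{\left(- \frac{41}{-33} \right)}\right) = \left(33091 + 17131\right) + \left(57 - -480\right) = 50222 + \left(57 + 480\right) = 50222 + 537 = 50759$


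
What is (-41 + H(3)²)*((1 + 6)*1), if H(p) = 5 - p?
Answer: -259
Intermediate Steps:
(-41 + H(3)²)*((1 + 6)*1) = (-41 + (5 - 1*3)²)*((1 + 6)*1) = (-41 + (5 - 3)²)*(7*1) = (-41 + 2²)*7 = (-41 + 4)*7 = -37*7 = -259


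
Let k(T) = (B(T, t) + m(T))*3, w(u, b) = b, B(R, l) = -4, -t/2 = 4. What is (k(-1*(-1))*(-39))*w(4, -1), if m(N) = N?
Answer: -351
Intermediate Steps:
t = -8 (t = -2*4 = -8)
k(T) = -12 + 3*T (k(T) = (-4 + T)*3 = -12 + 3*T)
(k(-1*(-1))*(-39))*w(4, -1) = ((-12 + 3*(-1*(-1)))*(-39))*(-1) = ((-12 + 3*1)*(-39))*(-1) = ((-12 + 3)*(-39))*(-1) = -9*(-39)*(-1) = 351*(-1) = -351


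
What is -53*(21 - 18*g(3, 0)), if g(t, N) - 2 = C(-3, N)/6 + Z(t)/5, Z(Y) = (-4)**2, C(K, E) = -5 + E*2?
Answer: 15264/5 ≈ 3052.8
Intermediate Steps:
C(K, E) = -5 + 2*E
Z(Y) = 16
g(t, N) = 131/30 + N/3 (g(t, N) = 2 + ((-5 + 2*N)/6 + 16/5) = 2 + ((-5 + 2*N)*(1/6) + 16*(1/5)) = 2 + ((-5/6 + N/3) + 16/5) = 2 + (71/30 + N/3) = 131/30 + N/3)
-53*(21 - 18*g(3, 0)) = -53*(21 - 18*(131/30 + (1/3)*0)) = -53*(21 - 18*(131/30 + 0)) = -53*(21 - 18*131/30) = -53*(21 - 393/5) = -53*(-288/5) = 15264/5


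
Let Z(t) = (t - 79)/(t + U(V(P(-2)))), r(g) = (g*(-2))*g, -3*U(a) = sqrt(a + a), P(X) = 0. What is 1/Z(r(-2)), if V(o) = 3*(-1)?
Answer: 8/87 + I*sqrt(6)/261 ≈ 0.091954 + 0.009385*I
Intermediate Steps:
V(o) = -3
U(a) = -sqrt(2)*sqrt(a)/3 (U(a) = -sqrt(a + a)/3 = -sqrt(2)*sqrt(a)/3)
r(g) = -2*g**2 (r(g) = (-2*g)*g = -2*g**2)
Z(t) = (-79 + t)/(t - I*sqrt(6)/3) (Z(t) = (t - 79)/(t - sqrt(2)*sqrt(-3)/3) = (-79 + t)/(t - sqrt(2)*I*sqrt(3)/3) = (-79 + t)/(t - I*sqrt(6)/3))
1/Z(r(-2)) = 1/(3*(-79 - 2*(-2)**2)/(3*(-2*(-2)**2) - I*sqrt(6))) = 1/(3*(-79 - 2*4)/(3*(-2*4) - I*sqrt(6))) = 1/(3*(-79 - 8)/(3*(-8) - I*sqrt(6))) = 1/(3*(-87)/(-24 - I*sqrt(6))) = 1/(-261/(-24 - I*sqrt(6))) = 8/87 + I*sqrt(6)/261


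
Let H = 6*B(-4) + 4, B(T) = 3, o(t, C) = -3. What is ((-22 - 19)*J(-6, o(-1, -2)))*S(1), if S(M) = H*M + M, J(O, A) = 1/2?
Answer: -943/2 ≈ -471.50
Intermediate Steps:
J(O, A) = 1/2
H = 22 (H = 6*3 + 4 = 18 + 4 = 22)
S(M) = 23*M (S(M) = 22*M + M = 23*M)
((-22 - 19)*J(-6, o(-1, -2)))*S(1) = ((-22 - 19)*(1/2))*(23*1) = -41*1/2*23 = -41/2*23 = -943/2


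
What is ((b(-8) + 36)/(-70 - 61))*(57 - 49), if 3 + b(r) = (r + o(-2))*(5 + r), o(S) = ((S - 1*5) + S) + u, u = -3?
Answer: -744/131 ≈ -5.6794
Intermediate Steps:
o(S) = -8 + 2*S (o(S) = ((S - 1*5) + S) - 3 = ((S - 5) + S) - 3 = ((-5 + S) + S) - 3 = (-5 + 2*S) - 3 = -8 + 2*S)
b(r) = -3 + (-12 + r)*(5 + r) (b(r) = -3 + (r + (-8 + 2*(-2)))*(5 + r) = -3 + (r + (-8 - 4))*(5 + r) = -3 + (r - 12)*(5 + r) = -3 + (-12 + r)*(5 + r))
((b(-8) + 36)/(-70 - 61))*(57 - 49) = (((-63 + (-8)² - 7*(-8)) + 36)/(-70 - 61))*(57 - 49) = (((-63 + 64 + 56) + 36)/(-131))*8 = ((57 + 36)*(-1/131))*8 = (93*(-1/131))*8 = -93/131*8 = -744/131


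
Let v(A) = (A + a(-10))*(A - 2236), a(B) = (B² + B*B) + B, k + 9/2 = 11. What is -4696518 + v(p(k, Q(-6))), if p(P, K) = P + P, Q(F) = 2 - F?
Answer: -5147787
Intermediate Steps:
k = 13/2 (k = -9/2 + 11 = 13/2 ≈ 6.5000)
p(P, K) = 2*P
a(B) = B + 2*B² (a(B) = (B² + B²) + B = 2*B² + B = B + 2*B²)
v(A) = (-2236 + A)*(190 + A) (v(A) = (A - 10*(1 + 2*(-10)))*(A - 2236) = (A - 10*(1 - 20))*(-2236 + A) = (A - 10*(-19))*(-2236 + A) = (A + 190)*(-2236 + A) = (190 + A)*(-2236 + A) = (-2236 + A)*(190 + A))
-4696518 + v(p(k, Q(-6))) = -4696518 + (-424840 + (2*(13/2))² - 4092*13/2) = -4696518 + (-424840 + 13² - 2046*13) = -4696518 + (-424840 + 169 - 26598) = -4696518 - 451269 = -5147787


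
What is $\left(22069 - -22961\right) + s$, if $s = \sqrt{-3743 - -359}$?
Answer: $45030 + 6 i \sqrt{94} \approx 45030.0 + 58.172 i$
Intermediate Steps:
$s = 6 i \sqrt{94}$ ($s = \sqrt{-3743 + 359} = \sqrt{-3384} = 6 i \sqrt{94} \approx 58.172 i$)
$\left(22069 - -22961\right) + s = \left(22069 - -22961\right) + 6 i \sqrt{94} = \left(22069 + 22961\right) + 6 i \sqrt{94} = 45030 + 6 i \sqrt{94}$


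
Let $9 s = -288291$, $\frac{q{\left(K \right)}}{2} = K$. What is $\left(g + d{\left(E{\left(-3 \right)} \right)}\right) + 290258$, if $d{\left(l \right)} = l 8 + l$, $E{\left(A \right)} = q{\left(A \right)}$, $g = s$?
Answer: $\frac{774515}{3} \approx 2.5817 \cdot 10^{5}$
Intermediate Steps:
$q{\left(K \right)} = 2 K$
$s = - \frac{96097}{3}$ ($s = \frac{1}{9} \left(-288291\right) = - \frac{96097}{3} \approx -32032.0$)
$g = - \frac{96097}{3} \approx -32032.0$
$E{\left(A \right)} = 2 A$
$d{\left(l \right)} = 9 l$ ($d{\left(l \right)} = 8 l + l = 9 l$)
$\left(g + d{\left(E{\left(-3 \right)} \right)}\right) + 290258 = \left(- \frac{96097}{3} + 9 \cdot 2 \left(-3\right)\right) + 290258 = \left(- \frac{96097}{3} + 9 \left(-6\right)\right) + 290258 = \left(- \frac{96097}{3} - 54\right) + 290258 = - \frac{96259}{3} + 290258 = \frac{774515}{3}$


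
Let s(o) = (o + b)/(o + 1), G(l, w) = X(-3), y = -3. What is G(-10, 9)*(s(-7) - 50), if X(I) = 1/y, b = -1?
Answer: 146/9 ≈ 16.222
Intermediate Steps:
X(I) = -⅓ (X(I) = 1/(-3) = -⅓)
G(l, w) = -⅓
s(o) = (-1 + o)/(1 + o) (s(o) = (o - 1)/(o + 1) = (-1 + o)/(1 + o))
G(-10, 9)*(s(-7) - 50) = -((-1 - 7)/(1 - 7) - 50)/3 = -(-8/(-6) - 50)/3 = -(-⅙*(-8) - 50)/3 = -(4/3 - 50)/3 = -⅓*(-146/3) = 146/9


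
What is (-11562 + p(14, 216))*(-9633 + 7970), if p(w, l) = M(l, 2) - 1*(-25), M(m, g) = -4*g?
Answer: 19199335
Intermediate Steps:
p(w, l) = 17 (p(w, l) = -4*2 - 1*(-25) = -8 + 25 = 17)
(-11562 + p(14, 216))*(-9633 + 7970) = (-11562 + 17)*(-9633 + 7970) = -11545*(-1663) = 19199335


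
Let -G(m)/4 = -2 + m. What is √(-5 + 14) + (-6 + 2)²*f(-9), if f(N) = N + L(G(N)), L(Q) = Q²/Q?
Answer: 563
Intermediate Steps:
G(m) = 8 - 4*m (G(m) = -4*(-2 + m) = 8 - 4*m)
L(Q) = Q
f(N) = 8 - 3*N (f(N) = N + (8 - 4*N) = 8 - 3*N)
√(-5 + 14) + (-6 + 2)²*f(-9) = √(-5 + 14) + (-6 + 2)²*(8 - 3*(-9)) = √9 + (-4)²*(8 + 27) = 3 + 16*35 = 3 + 560 = 563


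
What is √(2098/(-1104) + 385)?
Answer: √29182998/276 ≈ 19.573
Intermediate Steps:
√(2098/(-1104) + 385) = √(2098*(-1/1104) + 385) = √(-1049/552 + 385) = √(211471/552) = √29182998/276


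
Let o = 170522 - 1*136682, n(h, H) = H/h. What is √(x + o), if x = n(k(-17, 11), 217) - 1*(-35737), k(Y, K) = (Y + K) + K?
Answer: 3*√193390/5 ≈ 263.86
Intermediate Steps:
k(Y, K) = Y + 2*K (k(Y, K) = (K + Y) + K = Y + 2*K)
o = 33840 (o = 170522 - 136682 = 33840)
x = 178902/5 (x = 217/(-17 + 2*11) - 1*(-35737) = 217/(-17 + 22) + 35737 = 217/5 + 35737 = 178902/5 ≈ 35780.)
√(x + o) = √(178902/5 + 33840) = √(348102/5) = 3*√193390/5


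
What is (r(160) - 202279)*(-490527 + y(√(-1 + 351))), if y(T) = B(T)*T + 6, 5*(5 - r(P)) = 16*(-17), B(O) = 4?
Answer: 495964802058/5 - 4044392*√14 ≈ 9.9178e+10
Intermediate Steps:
r(P) = 297/5 (r(P) = 5 - 16*(-17)/5 = 5 - ⅕*(-272) = 5 + 272/5 = 297/5)
y(T) = 6 + 4*T (y(T) = 4*T + 6 = 6 + 4*T)
(r(160) - 202279)*(-490527 + y(√(-1 + 351))) = (297/5 - 202279)*(-490527 + (6 + 4*√(-1 + 351))) = -1011098*(-490527 + (6 + 4*√350))/5 = -1011098*(-490527 + (6 + 4*(5*√14)))/5 = -1011098*(-490527 + (6 + 20*√14))/5 = -1011098*(-490521 + 20*√14)/5 = 495964802058/5 - 4044392*√14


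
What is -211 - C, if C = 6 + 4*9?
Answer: -253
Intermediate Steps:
C = 42 (C = 6 + 36 = 42)
-211 - C = -211 - 1*42 = -211 - 42 = -253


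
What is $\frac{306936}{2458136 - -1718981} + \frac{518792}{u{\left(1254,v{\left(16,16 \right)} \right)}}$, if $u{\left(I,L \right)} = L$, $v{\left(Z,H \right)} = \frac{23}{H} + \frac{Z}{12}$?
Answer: $\frac{14859810741480}{79365223} \approx 1.8723 \cdot 10^{5}$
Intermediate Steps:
$v{\left(Z,H \right)} = \frac{23}{H} + \frac{Z}{12}$ ($v{\left(Z,H \right)} = \frac{23}{H} + Z \frac{1}{12} = \frac{23}{H} + \frac{Z}{12}$)
$\frac{306936}{2458136 - -1718981} + \frac{518792}{u{\left(1254,v{\left(16,16 \right)} \right)}} = \frac{306936}{2458136 - -1718981} + \frac{518792}{\frac{23}{16} + \frac{1}{12} \cdot 16} = \frac{306936}{2458136 + 1718981} + \frac{518792}{23 \cdot \frac{1}{16} + \frac{4}{3}} = \frac{306936}{4177117} + \frac{518792}{\frac{23}{16} + \frac{4}{3}} = 306936 \cdot \frac{1}{4177117} + \frac{518792}{\frac{133}{48}} = \frac{43848}{596731} + 518792 \cdot \frac{48}{133} = \frac{43848}{596731} + \frac{24902016}{133} = \frac{14859810741480}{79365223}$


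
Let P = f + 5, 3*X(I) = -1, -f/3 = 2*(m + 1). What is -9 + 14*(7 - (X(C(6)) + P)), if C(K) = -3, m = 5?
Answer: 1583/3 ≈ 527.67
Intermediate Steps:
f = -36 (f = -6*(5 + 1) = -6*6 = -3*12 = -36)
X(I) = -1/3 (X(I) = (1/3)*(-1) = -1/3)
P = -31 (P = -36 + 5 = -31)
-9 + 14*(7 - (X(C(6)) + P)) = -9 + 14*(7 - (-1/3 - 31)) = -9 + 14*(7 - 1*(-94/3)) = -9 + 14*(7 + 94/3) = -9 + 14*(115/3) = -9 + 1610/3 = 1583/3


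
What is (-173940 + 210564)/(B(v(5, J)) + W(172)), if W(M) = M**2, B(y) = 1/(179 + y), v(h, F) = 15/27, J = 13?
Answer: 8454912/6829679 ≈ 1.2380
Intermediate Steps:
v(h, F) = 5/9 (v(h, F) = 15*(1/27) = 5/9)
(-173940 + 210564)/(B(v(5, J)) + W(172)) = (-173940 + 210564)/(1/(179 + 5/9) + 172**2) = 36624/(1/(1616/9) + 29584) = 36624/(9/1616 + 29584) = 36624/(47807753/1616) = 36624*(1616/47807753) = 8454912/6829679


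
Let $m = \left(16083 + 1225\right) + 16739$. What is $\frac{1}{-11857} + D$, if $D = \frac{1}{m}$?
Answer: $- \frac{22190}{403695279} \approx -5.4967 \cdot 10^{-5}$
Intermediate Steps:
$m = 34047$ ($m = 17308 + 16739 = 34047$)
$D = \frac{1}{34047} \approx 2.9371 \cdot 10^{-5}$
$\frac{1}{-11857} + D = \frac{1}{-11857} + \frac{1}{34047} = - \frac{1}{11857} + \frac{1}{34047} = - \frac{22190}{403695279}$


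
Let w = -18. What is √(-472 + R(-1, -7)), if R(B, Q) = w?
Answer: 7*I*√10 ≈ 22.136*I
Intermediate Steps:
R(B, Q) = -18
√(-472 + R(-1, -7)) = √(-472 - 18) = √(-490) = 7*I*√10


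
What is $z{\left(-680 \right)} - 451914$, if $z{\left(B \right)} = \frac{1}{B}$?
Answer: $- \frac{307301521}{680} \approx -4.5191 \cdot 10^{5}$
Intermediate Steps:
$z{\left(-680 \right)} - 451914 = \frac{1}{-680} - 451914 = - \frac{1}{680} - 451914 = - \frac{307301521}{680}$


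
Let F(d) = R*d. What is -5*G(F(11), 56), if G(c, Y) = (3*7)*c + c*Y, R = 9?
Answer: -38115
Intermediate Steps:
F(d) = 9*d
G(c, Y) = 21*c + Y*c
-5*G(F(11), 56) = -5*9*11*(21 + 56) = -495*77 = -5*7623 = -38115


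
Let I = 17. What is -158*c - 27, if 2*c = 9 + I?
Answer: -2081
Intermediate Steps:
c = 13 (c = (9 + 17)/2 = (1/2)*26 = 13)
-158*c - 27 = -158*13 - 27 = -2054 - 27 = -2081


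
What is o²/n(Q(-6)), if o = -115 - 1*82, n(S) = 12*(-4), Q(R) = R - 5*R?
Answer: -38809/48 ≈ -808.52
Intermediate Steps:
Q(R) = -4*R
n(S) = -48
o = -197 (o = -115 - 82 = -197)
o²/n(Q(-6)) = (-197)²/(-48) = 38809*(-1/48) = -38809/48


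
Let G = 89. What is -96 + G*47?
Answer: 4087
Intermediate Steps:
-96 + G*47 = -96 + 89*47 = -96 + 4183 = 4087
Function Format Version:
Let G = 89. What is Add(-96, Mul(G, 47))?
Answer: 4087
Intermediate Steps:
Add(-96, Mul(G, 47)) = Add(-96, Mul(89, 47)) = Add(-96, 4183) = 4087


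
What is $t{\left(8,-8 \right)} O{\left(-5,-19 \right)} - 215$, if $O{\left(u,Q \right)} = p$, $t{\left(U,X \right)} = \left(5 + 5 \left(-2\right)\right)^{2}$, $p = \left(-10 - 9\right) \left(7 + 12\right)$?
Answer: $-9240$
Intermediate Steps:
$p = -361$ ($p = \left(-19\right) 19 = -361$)
$t{\left(U,X \right)} = 25$ ($t{\left(U,X \right)} = \left(5 - 10\right)^{2} = \left(-5\right)^{2} = 25$)
$O{\left(u,Q \right)} = -361$
$t{\left(8,-8 \right)} O{\left(-5,-19 \right)} - 215 = 25 \left(-361\right) - 215 = -9025 - 215 = -9240$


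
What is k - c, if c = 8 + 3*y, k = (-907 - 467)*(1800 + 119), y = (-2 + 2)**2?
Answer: -2636714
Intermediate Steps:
y = 0 (y = 0**2 = 0)
k = -2636706 (k = -1374*1919 = -2636706)
c = 8 (c = 8 + 3*0 = 8 + 0 = 8)
k - c = -2636706 - 1*8 = -2636706 - 8 = -2636714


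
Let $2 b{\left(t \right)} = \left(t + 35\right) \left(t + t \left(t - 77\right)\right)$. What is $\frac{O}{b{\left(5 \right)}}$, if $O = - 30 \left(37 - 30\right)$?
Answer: $\frac{21}{710} \approx 0.029577$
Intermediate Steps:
$b{\left(t \right)} = \frac{\left(35 + t\right) \left(t + t \left(-77 + t\right)\right)}{2}$ ($b{\left(t \right)} = \frac{\left(t + 35\right) \left(t + t \left(t - 77\right)\right)}{2} = \frac{\left(35 + t\right) \left(t + t \left(-77 + t\right)\right)}{2}$)
$O = -210$ ($O = \left(-30\right) 7 = -210$)
$\frac{O}{b{\left(5 \right)}} = - \frac{210}{\frac{1}{2} \cdot 5 \left(-2660 + 5^{2} - 205\right)} = - \frac{210}{\frac{1}{2} \cdot 5 \left(-2660 + 25 - 205\right)} = - \frac{210}{\frac{1}{2} \cdot 5 \left(-2840\right)} = - \frac{210}{-7100} = \left(-210\right) \left(- \frac{1}{7100}\right) = \frac{21}{710}$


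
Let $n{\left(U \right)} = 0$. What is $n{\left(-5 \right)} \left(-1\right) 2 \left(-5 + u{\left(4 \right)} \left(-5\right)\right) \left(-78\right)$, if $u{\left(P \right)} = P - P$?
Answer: $0$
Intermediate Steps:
$u{\left(P \right)} = 0$
$n{\left(-5 \right)} \left(-1\right) 2 \left(-5 + u{\left(4 \right)} \left(-5\right)\right) \left(-78\right) = 0 \left(-1\right) 2 \left(-5 + 0 \left(-5\right)\right) \left(-78\right) = 0 \left(- 2 \left(-5 + 0\right)\right) \left(-78\right) = 0 \left(\left(-2\right) \left(-5\right)\right) \left(-78\right) = 0 \cdot 10 \left(-78\right) = 0 \left(-78\right) = 0$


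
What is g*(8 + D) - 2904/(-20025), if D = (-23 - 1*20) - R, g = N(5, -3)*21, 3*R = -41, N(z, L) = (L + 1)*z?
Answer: 29904968/6675 ≈ 4480.1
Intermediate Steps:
N(z, L) = z*(1 + L) (N(z, L) = (1 + L)*z = z*(1 + L))
R = -41/3 (R = (⅓)*(-41) = -41/3 ≈ -13.667)
g = -210 (g = (5*(1 - 3))*21 = (5*(-2))*21 = -10*21 = -210)
D = -88/3 (D = (-23 - 1*20) - 1*(-41/3) = (-23 - 20) + 41/3 = -43 + 41/3 = -88/3 ≈ -29.333)
g*(8 + D) - 2904/(-20025) = -210*(8 - 88/3) - 2904/(-20025) = -210*(-64/3) - 2904*(-1/20025) = 4480 + 968/6675 = 29904968/6675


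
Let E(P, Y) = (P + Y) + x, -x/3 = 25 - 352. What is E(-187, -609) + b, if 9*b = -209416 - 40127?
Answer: -27542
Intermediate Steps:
x = 981 (x = -3*(25 - 352) = -3*(-327) = 981)
b = -27727 (b = (-209416 - 40127)/9 = (⅑)*(-249543) = -27727)
E(P, Y) = 981 + P + Y (E(P, Y) = (P + Y) + 981 = 981 + P + Y)
E(-187, -609) + b = (981 - 187 - 609) - 27727 = 185 - 27727 = -27542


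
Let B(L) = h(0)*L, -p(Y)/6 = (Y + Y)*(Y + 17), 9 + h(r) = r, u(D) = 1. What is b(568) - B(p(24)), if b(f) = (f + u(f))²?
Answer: 217489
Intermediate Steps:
h(r) = -9 + r
p(Y) = -12*Y*(17 + Y) (p(Y) = -6*(Y + Y)*(Y + 17) = -6*2*Y*(17 + Y) = -12*Y*(17 + Y))
b(f) = (1 + f)² (b(f) = (f + 1)² = (1 + f)²)
B(L) = -9*L (B(L) = (-9 + 0)*L = -9*L)
b(568) - B(p(24)) = (1 + 568)² - (-9)*(-12*24*(17 + 24)) = 569² - (-9)*(-12*24*41) = 323761 - (-9)*(-11808) = 323761 - 1*106272 = 323761 - 106272 = 217489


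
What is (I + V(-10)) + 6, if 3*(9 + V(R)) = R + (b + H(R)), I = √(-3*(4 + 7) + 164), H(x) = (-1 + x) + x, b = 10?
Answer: -10 + √131 ≈ 1.4455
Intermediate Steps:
H(x) = -1 + 2*x
I = √131 (I = √(-3*11 + 164) = √(-33 + 164) = √131 ≈ 11.446)
V(R) = -6 + R (V(R) = -9 + (R + (10 + (-1 + 2*R)))/3 = -9 + (R + (9 + 2*R))/3 = -9 + (9 + 3*R)/3 = -9 + (3 + R) = -6 + R)
(I + V(-10)) + 6 = (√131 + (-6 - 10)) + 6 = (√131 - 16) + 6 = (-16 + √131) + 6 = -10 + √131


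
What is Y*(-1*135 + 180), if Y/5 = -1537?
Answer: -345825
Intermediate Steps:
Y = -7685 (Y = 5*(-1537) = -7685)
Y*(-1*135 + 180) = -7685*(-1*135 + 180) = -7685*(-135 + 180) = -7685*45 = -345825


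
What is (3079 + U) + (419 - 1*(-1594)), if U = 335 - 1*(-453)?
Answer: 5880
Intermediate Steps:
U = 788 (U = 335 + 453 = 788)
(3079 + U) + (419 - 1*(-1594)) = (3079 + 788) + (419 - 1*(-1594)) = 3867 + (419 + 1594) = 3867 + 2013 = 5880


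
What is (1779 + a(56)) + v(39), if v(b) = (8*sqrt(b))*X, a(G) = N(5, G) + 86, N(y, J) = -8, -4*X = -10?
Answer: 1857 + 20*sqrt(39) ≈ 1981.9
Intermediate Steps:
X = 5/2 (X = -1/4*(-10) = 5/2 ≈ 2.5000)
a(G) = 78 (a(G) = -8 + 86 = 78)
v(b) = 20*sqrt(b) (v(b) = (8*sqrt(b))*(5/2) = 20*sqrt(b))
(1779 + a(56)) + v(39) = (1779 + 78) + 20*sqrt(39) = 1857 + 20*sqrt(39)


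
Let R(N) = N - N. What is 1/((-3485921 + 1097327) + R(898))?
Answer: -1/2388594 ≈ -4.1866e-7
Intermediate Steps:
R(N) = 0
1/((-3485921 + 1097327) + R(898)) = 1/((-3485921 + 1097327) + 0) = 1/(-2388594 + 0) = 1/(-2388594) = -1/2388594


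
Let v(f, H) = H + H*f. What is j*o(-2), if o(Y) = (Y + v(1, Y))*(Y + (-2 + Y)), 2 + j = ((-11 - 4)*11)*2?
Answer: -11952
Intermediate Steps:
j = -332 (j = -2 + ((-11 - 4)*11)*2 = -2 - 15*11*2 = -2 - 165*2 = -2 - 330 = -332)
o(Y) = 3*Y*(-2 + 2*Y) (o(Y) = (Y + Y*(1 + 1))*(Y + (-2 + Y)) = (Y + Y*2)*(-2 + 2*Y) = (Y + 2*Y)*(-2 + 2*Y) = (3*Y)*(-2 + 2*Y) = 3*Y*(-2 + 2*Y))
j*o(-2) = -1992*(-2)*(-1 - 2) = -1992*(-2)*(-3) = -332*36 = -11952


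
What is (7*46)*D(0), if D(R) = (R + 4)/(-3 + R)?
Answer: -1288/3 ≈ -429.33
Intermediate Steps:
D(R) = (4 + R)/(-3 + R)
(7*46)*D(0) = (7*46)*((4 + 0)/(-3 + 0)) = 322*(4/(-3)) = 322*(-⅓*4) = 322*(-4/3) = -1288/3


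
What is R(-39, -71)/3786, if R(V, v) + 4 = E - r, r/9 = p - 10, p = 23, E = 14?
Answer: -107/3786 ≈ -0.028262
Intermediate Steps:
r = 117 (r = 9*(23 - 10) = 9*13 = 117)
R(V, v) = -107 (R(V, v) = -4 + (14 - 1*117) = -4 + (14 - 117) = -4 - 103 = -107)
R(-39, -71)/3786 = -107/3786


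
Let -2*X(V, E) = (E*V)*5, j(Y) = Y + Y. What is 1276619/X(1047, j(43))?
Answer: -1276619/225105 ≈ -5.6712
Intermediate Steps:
j(Y) = 2*Y
X(V, E) = -5*E*V/2 (X(V, E) = -E*V*5/2 = -5*E*V/2)
1276619/X(1047, j(43)) = 1276619/((-5/2*2*43*1047)) = 1276619/((-5/2*86*1047)) = 1276619/(-225105) = 1276619*(-1/225105) = -1276619/225105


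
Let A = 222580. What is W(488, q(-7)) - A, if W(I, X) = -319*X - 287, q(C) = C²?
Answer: -238498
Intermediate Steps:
W(I, X) = -287 - 319*X
W(488, q(-7)) - A = (-287 - 319*(-7)²) - 1*222580 = (-287 - 319*49) - 222580 = (-287 - 15631) - 222580 = -15918 - 222580 = -238498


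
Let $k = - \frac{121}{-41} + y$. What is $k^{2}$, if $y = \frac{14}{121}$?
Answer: $\frac{231496225}{24611521} \approx 9.406$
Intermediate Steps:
$y = \frac{14}{121}$ ($y = 14 \cdot \frac{1}{121} = \frac{14}{121} \approx 0.1157$)
$k = \frac{15215}{4961}$ ($k = - \frac{121}{-41} + \frac{14}{121} = \left(-121\right) \left(- \frac{1}{41}\right) + \frac{14}{121} = \frac{121}{41} + \frac{14}{121} = \frac{15215}{4961} \approx 3.0669$)
$k^{2} = \left(\frac{15215}{4961}\right)^{2} = \frac{231496225}{24611521}$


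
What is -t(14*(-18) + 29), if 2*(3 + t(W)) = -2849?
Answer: 2855/2 ≈ 1427.5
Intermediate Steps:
t(W) = -2855/2 (t(W) = -3 + (½)*(-2849) = -3 - 2849/2 = -2855/2)
-t(14*(-18) + 29) = -1*(-2855/2) = 2855/2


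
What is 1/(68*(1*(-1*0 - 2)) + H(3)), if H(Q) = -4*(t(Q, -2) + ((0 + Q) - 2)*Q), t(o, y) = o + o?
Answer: -1/172 ≈ -0.0058140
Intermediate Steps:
t(o, y) = 2*o
H(Q) = -8*Q - 4*Q*(-2 + Q) (H(Q) = -4*(2*Q + ((0 + Q) - 2)*Q) = -4*(2*Q + (Q - 2)*Q) = -4*(2*Q + (-2 + Q)*Q) = -4*(2*Q + Q*(-2 + Q)) = -8*Q - 4*Q*(-2 + Q))
1/(68*(1*(-1*0 - 2)) + H(3)) = 1/(68*(1*(-1*0 - 2)) - 4*3²) = 1/(68*(1*(0 - 2)) - 4*9) = 1/(68*(1*(-2)) - 36) = 1/(68*(-2) - 36) = 1/(-136 - 36) = 1/(-172) = -1/172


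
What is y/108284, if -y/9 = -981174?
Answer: 4415283/54142 ≈ 81.550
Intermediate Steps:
y = 8830566 (y = -9*(-981174) = 8830566)
y/108284 = 8830566/108284 = 8830566*(1/108284) = 4415283/54142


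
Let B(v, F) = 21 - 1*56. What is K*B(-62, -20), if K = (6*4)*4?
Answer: -3360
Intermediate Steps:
B(v, F) = -35 (B(v, F) = 21 - 56 = -35)
K = 96 (K = 24*4 = 96)
K*B(-62, -20) = 96*(-35) = -3360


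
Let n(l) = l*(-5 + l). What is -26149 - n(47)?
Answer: -28123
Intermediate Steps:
-26149 - n(47) = -26149 - 47*(-5 + 47) = -26149 - 47*42 = -26149 - 1*1974 = -26149 - 1974 = -28123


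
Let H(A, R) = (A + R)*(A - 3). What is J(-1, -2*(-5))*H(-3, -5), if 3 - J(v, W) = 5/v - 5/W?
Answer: 408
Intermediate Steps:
H(A, R) = (-3 + A)*(A + R) (H(A, R) = (A + R)*(-3 + A) = (-3 + A)*(A + R))
J(v, W) = 3 - 5/v + 5/W (J(v, W) = 3 - (5/v - 5/W) = 3 - (-5/W + 5/v) = 3 + (-5/v + 5/W) = 3 - 5/v + 5/W)
J(-1, -2*(-5))*H(-3, -5) = (3 - 5/(-1) + 5/((-2*(-5))))*((-3)² - 3*(-3) - 3*(-5) - 3*(-5)) = (3 - 5*(-1) + 5/10)*(9 + 9 + 15 + 15) = (3 + 5 + 5*(⅒))*48 = (3 + 5 + ½)*48 = (17/2)*48 = 408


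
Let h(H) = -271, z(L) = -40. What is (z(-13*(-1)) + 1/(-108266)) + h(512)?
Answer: -33670727/108266 ≈ -311.00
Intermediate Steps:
(z(-13*(-1)) + 1/(-108266)) + h(512) = (-40 + 1/(-108266)) - 271 = (-40 - 1/108266) - 271 = -4330641/108266 - 271 = -33670727/108266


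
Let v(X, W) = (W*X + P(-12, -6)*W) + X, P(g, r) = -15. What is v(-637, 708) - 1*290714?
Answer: -752967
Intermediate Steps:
v(X, W) = X - 15*W + W*X (v(X, W) = (W*X - 15*W) + X = (-15*W + W*X) + X = X - 15*W + W*X)
v(-637, 708) - 1*290714 = (-637 - 15*708 + 708*(-637)) - 1*290714 = (-637 - 10620 - 450996) - 290714 = -462253 - 290714 = -752967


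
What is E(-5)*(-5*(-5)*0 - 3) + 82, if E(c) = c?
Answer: 97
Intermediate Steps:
E(-5)*(-5*(-5)*0 - 3) + 82 = -5*(-5*(-5)*0 - 3) + 82 = -5*(25*0 - 3) + 82 = -5*(0 - 3) + 82 = -5*(-3) + 82 = 15 + 82 = 97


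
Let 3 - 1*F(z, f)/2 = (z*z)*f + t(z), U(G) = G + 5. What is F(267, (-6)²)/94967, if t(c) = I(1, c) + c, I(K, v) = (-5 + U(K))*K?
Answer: -5133338/94967 ≈ -54.054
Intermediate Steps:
U(G) = 5 + G
I(K, v) = K² (I(K, v) = (-5 + (5 + K))*K = K*K = K²)
t(c) = 1 + c (t(c) = 1² + c = 1 + c)
F(z, f) = 4 - 2*z - 2*f*z² (F(z, f) = 6 - 2*((z*z)*f + (1 + z)) = 6 - 2*(z²*f + (1 + z)) = 6 - 2*(f*z² + (1 + z)) = 6 - 2*(1 + z + f*z²) = 6 + (-2 - 2*z - 2*f*z²) = 4 - 2*z - 2*f*z²)
F(267, (-6)²)/94967 = (4 - 2*267 - 2*(-6)²*267²)/94967 = (4 - 534 - 2*36*71289)*(1/94967) = (4 - 534 - 5132808)*(1/94967) = -5133338*1/94967 = -5133338/94967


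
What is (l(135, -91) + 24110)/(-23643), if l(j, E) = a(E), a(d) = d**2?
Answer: -3599/2627 ≈ -1.3700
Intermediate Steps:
l(j, E) = E**2
(l(135, -91) + 24110)/(-23643) = ((-91)**2 + 24110)/(-23643) = (8281 + 24110)*(-1/23643) = 32391*(-1/23643) = -3599/2627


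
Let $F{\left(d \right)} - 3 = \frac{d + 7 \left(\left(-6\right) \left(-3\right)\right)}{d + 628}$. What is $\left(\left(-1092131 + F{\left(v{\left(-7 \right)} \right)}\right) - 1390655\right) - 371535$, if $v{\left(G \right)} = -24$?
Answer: $- \frac{862003985}{302} \approx -2.8543 \cdot 10^{6}$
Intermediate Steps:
$F{\left(d \right)} = 3 + \frac{126 + d}{628 + d}$ ($F{\left(d \right)} = 3 + \frac{d + 7 \left(\left(-6\right) \left(-3\right)\right)}{d + 628} = 3 + \frac{d + 7 \cdot 18}{628 + d} = 3 + \frac{d + 126}{628 + d} = 3 + \frac{126 + d}{628 + d}$)
$\left(\left(-1092131 + F{\left(v{\left(-7 \right)} \right)}\right) - 1390655\right) - 371535 = \left(\left(-1092131 + \frac{2 \left(1005 + 2 \left(-24\right)\right)}{628 - 24}\right) - 1390655\right) - 371535 = \left(\left(-1092131 + \frac{2 \left(1005 - 48\right)}{604}\right) - 1390655\right) - 371535 = \left(\left(-1092131 + 2 \cdot \frac{1}{604} \cdot 957\right) - 1390655\right) - 371535 = \left(\left(-1092131 + \frac{957}{302}\right) - 1390655\right) - 371535 = \left(- \frac{329822605}{302} - 1390655\right) - 371535 = - \frac{749800415}{302} - 371535 = - \frac{862003985}{302}$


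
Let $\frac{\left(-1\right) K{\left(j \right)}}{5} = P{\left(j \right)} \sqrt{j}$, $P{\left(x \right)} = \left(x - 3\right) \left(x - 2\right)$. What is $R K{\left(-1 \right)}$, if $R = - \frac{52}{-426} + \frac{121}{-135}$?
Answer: $\frac{29684 i}{639} \approx 46.454 i$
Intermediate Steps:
$P{\left(x \right)} = \left(-3 + x\right) \left(-2 + x\right)$
$R = - \frac{7421}{9585}$ ($R = \left(-52\right) \left(- \frac{1}{426}\right) + 121 \left(- \frac{1}{135}\right) = \frac{26}{213} - \frac{121}{135} = - \frac{7421}{9585} \approx -0.77423$)
$K{\left(j \right)} = - 5 \sqrt{j} \left(6 + j^{2} - 5 j\right)$ ($K{\left(j \right)} = - 5 \left(6 + j^{2} - 5 j\right) \sqrt{j} = - 5 \sqrt{j} \left(6 + j^{2} - 5 j\right)$)
$R K{\left(-1 \right)} = - \frac{7421 \cdot 5 \sqrt{-1} \left(-6 - \left(-1\right)^{2} + 5 \left(-1\right)\right)}{9585} = - \frac{7421 \cdot 5 i \left(-6 - 1 - 5\right)}{9585} = - \frac{7421 \cdot 5 i \left(-12\right)}{9585} = - \frac{7421 \left(- 60 i\right)}{9585} = \frac{29684 i}{639}$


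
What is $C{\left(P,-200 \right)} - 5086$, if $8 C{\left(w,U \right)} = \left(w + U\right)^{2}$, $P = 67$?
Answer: $- \frac{22999}{8} \approx -2874.9$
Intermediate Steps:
$C{\left(w,U \right)} = \frac{\left(U + w\right)^{2}}{8}$ ($C{\left(w,U \right)} = \frac{\left(w + U\right)^{2}}{8} = \frac{\left(U + w\right)^{2}}{8}$)
$C{\left(P,-200 \right)} - 5086 = \frac{\left(-200 + 67\right)^{2}}{8} - 5086 = \frac{\left(-133\right)^{2}}{8} - 5086 = \frac{1}{8} \cdot 17689 - 5086 = \frac{17689}{8} - 5086 = - \frac{22999}{8}$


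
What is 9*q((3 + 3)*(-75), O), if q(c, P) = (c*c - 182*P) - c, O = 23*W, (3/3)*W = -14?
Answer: 2353986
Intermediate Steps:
W = -14
O = -322 (O = 23*(-14) = -322)
q(c, P) = c**2 - c - 182*P (q(c, P) = (c**2 - 182*P) - c = c**2 - c - 182*P)
9*q((3 + 3)*(-75), O) = 9*(((3 + 3)*(-75))**2 - (3 + 3)*(-75) - 182*(-322)) = 9*((6*(-75))**2 - 6*(-75) + 58604) = 9*((-450)**2 - 1*(-450) + 58604) = 9*(202500 + 450 + 58604) = 9*261554 = 2353986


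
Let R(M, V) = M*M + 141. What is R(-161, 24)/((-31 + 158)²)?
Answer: 26062/16129 ≈ 1.6158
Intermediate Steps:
R(M, V) = 141 + M² (R(M, V) = M² + 141 = 141 + M²)
R(-161, 24)/((-31 + 158)²) = (141 + (-161)²)/((-31 + 158)²) = (141 + 25921)/(127²) = 26062/16129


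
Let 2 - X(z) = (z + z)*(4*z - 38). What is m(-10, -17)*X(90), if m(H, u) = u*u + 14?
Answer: -17561274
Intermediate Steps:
m(H, u) = 14 + u² (m(H, u) = u² + 14 = 14 + u²)
X(z) = 2 - 2*z*(-38 + 4*z) (X(z) = 2 - (z + z)*(4*z - 38) = 2 - 2*z*(-38 + 4*z))
m(-10, -17)*X(90) = (14 + (-17)²)*(2 - 8*90² + 76*90) = (14 + 289)*(2 - 8*8100 + 6840) = 303*(2 - 64800 + 6840) = 303*(-57958) = -17561274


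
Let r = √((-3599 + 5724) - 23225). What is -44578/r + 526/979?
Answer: 526/979 + 22289*I*√211/1055 ≈ 0.53728 + 306.89*I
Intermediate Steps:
r = 10*I*√211 (r = √(2125 - 23225) = √(-21100) = 10*I*√211 ≈ 145.26*I)
-44578/r + 526/979 = -44578*(-I*√211/2110) + 526/979 = -(-22289)*I*√211/1055 + 526*(1/979) = 22289*I*√211/1055 + 526/979 = 526/979 + 22289*I*√211/1055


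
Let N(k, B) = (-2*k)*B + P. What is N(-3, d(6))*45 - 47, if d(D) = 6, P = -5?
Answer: 1348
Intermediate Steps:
N(k, B) = -5 - 2*B*k (N(k, B) = (-2*k)*B - 5 = -2*B*k - 5 = -5 - 2*B*k)
N(-3, d(6))*45 - 47 = (-5 - 2*6*(-3))*45 - 47 = (-5 + 36)*45 - 47 = 31*45 - 47 = 1395 - 47 = 1348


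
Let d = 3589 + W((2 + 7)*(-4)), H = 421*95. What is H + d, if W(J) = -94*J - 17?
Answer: 46951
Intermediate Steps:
H = 39995
W(J) = -17 - 94*J
d = 6956 (d = 3589 + (-17 - 94*(2 + 7)*(-4)) = 3589 + (-17 - 846*(-4)) = 3589 + (-17 - 94*(-36)) = 3589 + (-17 + 3384) = 3589 + 3367 = 6956)
H + d = 39995 + 6956 = 46951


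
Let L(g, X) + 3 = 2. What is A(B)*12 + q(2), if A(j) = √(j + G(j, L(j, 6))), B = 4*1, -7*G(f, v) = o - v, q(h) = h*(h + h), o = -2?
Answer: 8 + 12*√203/7 ≈ 32.425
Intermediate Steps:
L(g, X) = -1 (L(g, X) = -3 + 2 = -1)
q(h) = 2*h² (q(h) = h*(2*h) = 2*h²)
G(f, v) = 2/7 + v/7 (G(f, v) = -(-2 - v)/7 = 2/7 + v/7)
B = 4
A(j) = √(⅐ + j) (A(j) = √(j + (2/7 + (⅐)*(-1))) = √(j + (2/7 - ⅐)) = √(j + ⅐) = √(⅐ + j))
A(B)*12 + q(2) = (√(7 + 49*4)/7)*12 + 2*2² = (√(7 + 196)/7)*12 + 2*4 = (√203/7)*12 + 8 = 12*√203/7 + 8 = 8 + 12*√203/7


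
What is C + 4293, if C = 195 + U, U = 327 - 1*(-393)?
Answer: 5208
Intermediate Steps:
U = 720 (U = 327 + 393 = 720)
C = 915 (C = 195 + 720 = 915)
C + 4293 = 915 + 4293 = 5208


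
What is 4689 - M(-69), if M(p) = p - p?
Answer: 4689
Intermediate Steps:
M(p) = 0
4689 - M(-69) = 4689 - 1*0 = 4689 + 0 = 4689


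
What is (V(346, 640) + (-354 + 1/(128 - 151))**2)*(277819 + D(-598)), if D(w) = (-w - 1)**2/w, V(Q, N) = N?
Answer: 849899848569629/24334 ≈ 3.4926e+10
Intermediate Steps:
D(w) = (-1 - w)**2/w
(V(346, 640) + (-354 + 1/(128 - 151))**2)*(277819 + D(-598)) = (640 + (-354 + 1/(128 - 151))**2)*(277819 + (1 - 598)**2/(-598)) = (640 + (-354 + 1/(-23))**2)*(277819 - 1/598*(-597)**2) = (640 + (-354 - 1/23)**2)*(277819 - 1/598*356409) = (640 + (-8143/23)**2)*(277819 - 356409/598) = (640 + 66308449/529)*(165779353/598) = (66647009/529)*(165779353/598) = 849899848569629/24334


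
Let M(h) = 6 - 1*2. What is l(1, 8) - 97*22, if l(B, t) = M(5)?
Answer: -2130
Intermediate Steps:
M(h) = 4 (M(h) = 6 - 2 = 4)
l(B, t) = 4
l(1, 8) - 97*22 = 4 - 97*22 = 4 - 2134 = -2130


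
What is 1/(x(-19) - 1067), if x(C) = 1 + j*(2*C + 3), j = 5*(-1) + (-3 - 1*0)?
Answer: -1/786 ≈ -0.0012723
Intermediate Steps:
j = -8 (j = -5 + (-3 + 0) = -5 - 3 = -8)
x(C) = -23 - 16*C (x(C) = 1 - 8*(2*C + 3) = 1 - 8*(3 + 2*C) = 1 + (-24 - 16*C) = -23 - 16*C)
1/(x(-19) - 1067) = 1/((-23 - 16*(-19)) - 1067) = 1/((-23 + 304) - 1067) = 1/(281 - 1067) = 1/(-786) = -1/786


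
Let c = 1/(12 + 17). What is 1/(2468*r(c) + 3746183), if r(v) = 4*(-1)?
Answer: 1/3736311 ≈ 2.6764e-7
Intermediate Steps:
c = 1/29 ≈ 0.034483
r(v) = -4
1/(2468*r(c) + 3746183) = 1/(2468*(-4) + 3746183) = 1/(-9872 + 3746183) = 1/3736311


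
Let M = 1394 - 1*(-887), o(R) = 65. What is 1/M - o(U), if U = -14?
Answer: -148264/2281 ≈ -65.000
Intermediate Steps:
M = 2281 (M = 1394 + 887 = 2281)
1/M - o(U) = 1/2281 - 1*65 = 1/2281 - 65 = -148264/2281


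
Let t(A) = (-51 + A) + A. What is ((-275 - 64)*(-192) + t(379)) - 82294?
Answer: -16499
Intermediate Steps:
t(A) = -51 + 2*A
((-275 - 64)*(-192) + t(379)) - 82294 = ((-275 - 64)*(-192) + (-51 + 2*379)) - 82294 = (-339*(-192) + (-51 + 758)) - 82294 = (65088 + 707) - 82294 = 65795 - 82294 = -16499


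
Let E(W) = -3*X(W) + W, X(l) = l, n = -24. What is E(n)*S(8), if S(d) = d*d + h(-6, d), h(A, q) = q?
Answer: 3456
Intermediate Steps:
E(W) = -2*W (E(W) = -3*W + W = -2*W)
S(d) = d + d**2 (S(d) = d*d + d = d**2 + d = d + d**2)
E(n)*S(8) = (-2*(-24))*(8*(1 + 8)) = 48*(8*9) = 48*72 = 3456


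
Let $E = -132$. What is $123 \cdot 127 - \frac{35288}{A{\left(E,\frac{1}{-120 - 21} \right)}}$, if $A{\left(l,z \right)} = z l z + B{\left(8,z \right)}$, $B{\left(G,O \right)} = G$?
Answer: $\frac{148405509}{13243} \approx 11206.0$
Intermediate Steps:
$A{\left(l,z \right)} = 8 + l z^{2}$ ($A{\left(l,z \right)} = z l z + 8 = l z z + 8 = l z^{2} + 8 = 8 + l z^{2}$)
$123 \cdot 127 - \frac{35288}{A{\left(E,\frac{1}{-120 - 21} \right)}} = 123 \cdot 127 - \frac{35288}{8 - 132 \left(\frac{1}{-120 - 21}\right)^{2}} = 15621 - \frac{35288}{8 - 132 \left(\frac{1}{-141}\right)^{2}} = 15621 - \frac{35288}{8 - 132 \left(- \frac{1}{141}\right)^{2}} = 15621 - \frac{35288}{8 - \frac{44}{6627}} = 15621 - \frac{35288}{\frac{52972}{6627}} = 15621 - \frac{58463394}{13243} = \frac{148405509}{13243}$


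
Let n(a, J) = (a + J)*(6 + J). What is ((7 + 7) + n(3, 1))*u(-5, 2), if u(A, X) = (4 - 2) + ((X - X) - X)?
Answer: 0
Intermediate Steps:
n(a, J) = (6 + J)*(J + a) (n(a, J) = (J + a)*(6 + J) = (6 + J)*(J + a))
u(A, X) = 2 - X (u(A, X) = 2 + (0 - X) = 2 - X)
((7 + 7) + n(3, 1))*u(-5, 2) = ((7 + 7) + (1² + 6*1 + 6*3 + 1*3))*(2 - 1*2) = (14 + (1 + 6 + 18 + 3))*(2 - 2) = (14 + 28)*0 = 42*0 = 0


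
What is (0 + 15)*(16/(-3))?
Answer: -80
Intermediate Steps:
(0 + 15)*(16/(-3)) = 15*(16*(-⅓)) = 15*(-16/3) = -80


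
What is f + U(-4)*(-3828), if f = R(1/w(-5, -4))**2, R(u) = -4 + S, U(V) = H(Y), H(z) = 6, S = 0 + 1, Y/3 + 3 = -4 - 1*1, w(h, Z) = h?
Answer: -22959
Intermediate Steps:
Y = -24 (Y = -9 + 3*(-4 - 1*1) = -9 + 3*(-4 - 1) = -9 + 3*(-5) = -9 - 15 = -24)
S = 1
U(V) = 6
R(u) = -3 (R(u) = -4 + 1 = -3)
f = 9 (f = (-3)**2 = 9)
f + U(-4)*(-3828) = 9 + 6*(-3828) = 9 - 22968 = -22959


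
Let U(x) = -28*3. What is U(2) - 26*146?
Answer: -3880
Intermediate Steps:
U(x) = -84
U(2) - 26*146 = -84 - 26*146 = -84 - 1*3796 = -84 - 3796 = -3880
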